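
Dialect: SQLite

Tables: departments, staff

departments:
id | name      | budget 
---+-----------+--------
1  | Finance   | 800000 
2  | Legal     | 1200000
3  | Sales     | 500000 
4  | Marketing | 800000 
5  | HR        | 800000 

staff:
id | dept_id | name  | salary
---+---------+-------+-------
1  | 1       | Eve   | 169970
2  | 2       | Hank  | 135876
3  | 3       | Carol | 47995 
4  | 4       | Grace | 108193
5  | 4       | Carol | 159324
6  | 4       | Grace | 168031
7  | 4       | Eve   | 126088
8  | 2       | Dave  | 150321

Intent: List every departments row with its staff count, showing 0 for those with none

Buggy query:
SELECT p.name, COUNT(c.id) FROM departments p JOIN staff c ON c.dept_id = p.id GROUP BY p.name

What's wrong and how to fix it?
Bug: An inner join excludes parents with zero children

Fix: Use LEFT JOIN so parents without children still appear (COUNT(c.id) gives 0)

Corrected query:
SELECT p.name, COUNT(c.id) FROM departments p LEFT JOIN staff c ON c.dept_id = p.id GROUP BY p.name

Result:
name      | COUNT(c.id)
----------+------------
Finance   | 1          
HR        | 0          
Legal     | 2          
Marketing | 4          
Sales     | 1          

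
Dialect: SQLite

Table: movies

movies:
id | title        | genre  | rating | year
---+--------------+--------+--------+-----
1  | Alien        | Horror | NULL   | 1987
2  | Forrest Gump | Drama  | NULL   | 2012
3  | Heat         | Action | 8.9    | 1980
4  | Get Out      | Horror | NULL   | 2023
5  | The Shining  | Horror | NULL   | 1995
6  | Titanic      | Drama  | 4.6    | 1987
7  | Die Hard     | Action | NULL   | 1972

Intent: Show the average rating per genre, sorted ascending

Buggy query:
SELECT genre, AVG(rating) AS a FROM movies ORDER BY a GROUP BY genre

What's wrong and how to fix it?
Bug: ORDER BY appears before GROUP BY; SQL clause order requires GROUP BY first

Fix: Reorder: SELECT … FROM … GROUP BY … ORDER BY …

Corrected query:
SELECT genre, AVG(rating) AS a FROM movies GROUP BY genre ORDER BY a

Result:
genre  | a   
-------+-----
Horror | NULL
Drama  | 4.6 
Action | 8.9 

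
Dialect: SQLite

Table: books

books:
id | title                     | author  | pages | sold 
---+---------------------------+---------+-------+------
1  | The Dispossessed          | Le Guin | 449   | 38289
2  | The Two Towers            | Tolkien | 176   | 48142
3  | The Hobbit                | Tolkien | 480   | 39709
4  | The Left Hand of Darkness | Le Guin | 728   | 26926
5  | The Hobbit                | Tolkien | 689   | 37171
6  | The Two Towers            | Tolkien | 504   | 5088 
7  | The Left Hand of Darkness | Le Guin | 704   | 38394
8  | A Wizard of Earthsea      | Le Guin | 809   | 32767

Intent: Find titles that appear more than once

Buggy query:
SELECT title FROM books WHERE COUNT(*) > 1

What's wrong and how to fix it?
Bug: COUNT(*) is an aggregate and cannot be used in WHERE

Fix: GROUP BY title, then filter groups with HAVING COUNT(*) > 1

Corrected query:
SELECT title FROM books GROUP BY title HAVING COUNT(*) > 1

Result:
title                    
-------------------------
The Hobbit               
The Left Hand of Darkness
The Two Towers           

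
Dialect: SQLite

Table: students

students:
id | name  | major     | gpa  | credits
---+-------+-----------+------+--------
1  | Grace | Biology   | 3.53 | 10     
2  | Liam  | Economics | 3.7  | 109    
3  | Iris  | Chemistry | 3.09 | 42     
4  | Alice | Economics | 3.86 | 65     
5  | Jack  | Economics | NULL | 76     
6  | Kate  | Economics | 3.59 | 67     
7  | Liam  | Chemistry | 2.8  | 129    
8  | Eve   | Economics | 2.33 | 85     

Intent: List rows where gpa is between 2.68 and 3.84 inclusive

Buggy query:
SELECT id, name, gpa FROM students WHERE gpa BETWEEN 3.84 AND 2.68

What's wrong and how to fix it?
Bug: BETWEEN expects the lower bound first; with 3.84 AND 2.68 the range is empty

Fix: Swap the bounds so the smaller value comes first

Corrected query:
SELECT id, name, gpa FROM students WHERE gpa BETWEEN 2.68 AND 3.84

Result:
id | name  | gpa 
---+-------+-----
1  | Grace | 3.53
2  | Liam  | 3.7 
3  | Iris  | 3.09
6  | Kate  | 3.59
7  | Liam  | 2.8 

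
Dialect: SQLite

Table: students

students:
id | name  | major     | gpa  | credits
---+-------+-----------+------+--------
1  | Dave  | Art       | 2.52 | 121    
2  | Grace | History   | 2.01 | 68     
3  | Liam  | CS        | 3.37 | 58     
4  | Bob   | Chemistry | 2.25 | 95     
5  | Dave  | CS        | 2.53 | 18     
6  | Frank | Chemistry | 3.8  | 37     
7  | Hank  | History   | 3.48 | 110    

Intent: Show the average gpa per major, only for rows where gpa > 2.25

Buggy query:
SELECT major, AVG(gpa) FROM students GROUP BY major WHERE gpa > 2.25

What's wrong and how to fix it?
Bug: Row-level WHERE must come before GROUP BY in the clause order

Fix: Place WHERE between FROM and GROUP BY

Corrected query:
SELECT major, AVG(gpa) FROM students WHERE gpa > 2.25 GROUP BY major

Result:
major     | AVG(gpa)
----------+---------
Art       | 2.52    
CS        | 2.95    
Chemistry | 3.8     
History   | 3.48    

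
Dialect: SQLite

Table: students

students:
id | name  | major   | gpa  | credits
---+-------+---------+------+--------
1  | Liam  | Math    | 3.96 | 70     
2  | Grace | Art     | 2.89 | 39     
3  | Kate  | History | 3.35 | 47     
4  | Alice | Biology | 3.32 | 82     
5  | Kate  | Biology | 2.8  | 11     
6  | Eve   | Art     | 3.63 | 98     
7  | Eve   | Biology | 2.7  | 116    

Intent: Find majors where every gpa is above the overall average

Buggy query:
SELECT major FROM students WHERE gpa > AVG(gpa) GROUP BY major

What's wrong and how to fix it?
Bug: WHERE evaluates per row before aggregation, so AVG() is unavailable

Fix: Compute the overall average in a scalar subquery and compare each group's MIN against it in HAVING

Corrected query:
SELECT major FROM students GROUP BY major HAVING MIN(gpa) > (SELECT AVG(gpa) FROM students)

Result:
major  
-------
History
Math   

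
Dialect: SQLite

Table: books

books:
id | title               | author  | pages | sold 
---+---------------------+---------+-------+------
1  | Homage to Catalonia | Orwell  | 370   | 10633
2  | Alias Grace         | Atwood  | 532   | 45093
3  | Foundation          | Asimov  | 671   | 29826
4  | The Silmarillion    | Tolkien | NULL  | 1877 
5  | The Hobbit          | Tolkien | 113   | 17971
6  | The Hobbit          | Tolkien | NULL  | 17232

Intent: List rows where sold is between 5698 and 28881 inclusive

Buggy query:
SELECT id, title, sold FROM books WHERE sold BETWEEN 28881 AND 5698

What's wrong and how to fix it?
Bug: The bounds are reversed; BETWEEN a AND b requires a <= b to match anything

Fix: Write BETWEEN 5698 AND 28881

Corrected query:
SELECT id, title, sold FROM books WHERE sold BETWEEN 5698 AND 28881

Result:
id | title               | sold 
---+---------------------+------
1  | Homage to Catalonia | 10633
5  | The Hobbit          | 17971
6  | The Hobbit          | 17232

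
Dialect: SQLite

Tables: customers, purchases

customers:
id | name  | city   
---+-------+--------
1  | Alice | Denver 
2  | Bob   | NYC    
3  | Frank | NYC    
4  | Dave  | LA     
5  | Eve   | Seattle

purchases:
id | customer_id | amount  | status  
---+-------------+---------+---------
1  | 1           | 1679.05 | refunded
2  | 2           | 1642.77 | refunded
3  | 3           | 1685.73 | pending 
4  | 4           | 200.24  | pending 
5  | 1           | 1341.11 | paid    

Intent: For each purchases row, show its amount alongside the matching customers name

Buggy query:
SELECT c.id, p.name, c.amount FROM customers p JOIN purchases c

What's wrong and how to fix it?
Bug: Missing join condition: each purchases row is matched to all customers rows instead of just its own

Fix: Specify the join condition linking the foreign key to the parent id

Corrected query:
SELECT c.id, p.name, c.amount FROM customers p JOIN purchases c ON c.customer_id = p.id

Result:
id | name  | amount 
---+-------+--------
1  | Alice | 1679.05
2  | Bob   | 1642.77
3  | Frank | 1685.73
4  | Dave  | 200.24 
5  | Alice | 1341.11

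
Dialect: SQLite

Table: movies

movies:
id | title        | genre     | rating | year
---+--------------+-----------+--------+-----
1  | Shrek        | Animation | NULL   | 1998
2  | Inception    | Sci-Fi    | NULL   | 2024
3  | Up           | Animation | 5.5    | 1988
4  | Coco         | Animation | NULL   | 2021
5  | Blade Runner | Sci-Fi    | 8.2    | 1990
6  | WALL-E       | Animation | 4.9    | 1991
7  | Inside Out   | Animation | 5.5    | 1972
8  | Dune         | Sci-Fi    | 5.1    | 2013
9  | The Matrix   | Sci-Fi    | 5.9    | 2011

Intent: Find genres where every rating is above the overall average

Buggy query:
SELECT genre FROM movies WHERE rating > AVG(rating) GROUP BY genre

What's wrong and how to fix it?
Bug: WHERE evaluates per row before aggregation, so AVG() is unavailable

Fix: Use a subquery for AVG and a HAVING MIN(...) filter so the condition holds for every row in the group

Corrected query:
SELECT genre FROM movies GROUP BY genre HAVING MIN(rating) > (SELECT AVG(rating) FROM movies)

Result:
(no rows)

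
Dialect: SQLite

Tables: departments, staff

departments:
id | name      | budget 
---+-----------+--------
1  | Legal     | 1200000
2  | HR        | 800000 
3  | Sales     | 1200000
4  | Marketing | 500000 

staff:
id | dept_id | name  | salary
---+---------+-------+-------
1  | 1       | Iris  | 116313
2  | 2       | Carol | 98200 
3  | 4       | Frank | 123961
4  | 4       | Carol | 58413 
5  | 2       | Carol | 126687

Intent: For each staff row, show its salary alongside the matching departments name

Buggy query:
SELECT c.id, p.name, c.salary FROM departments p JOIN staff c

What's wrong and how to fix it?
Bug: JOIN with no ON clause produces a cartesian product; every staff row pairs with every departments row

Fix: Add ON c.dept_id = p.id to the JOIN

Corrected query:
SELECT c.id, p.name, c.salary FROM departments p JOIN staff c ON c.dept_id = p.id

Result:
id | name      | salary
---+-----------+-------
1  | Legal     | 116313
2  | HR        | 98200 
3  | Marketing | 123961
4  | Marketing | 58413 
5  | HR        | 126687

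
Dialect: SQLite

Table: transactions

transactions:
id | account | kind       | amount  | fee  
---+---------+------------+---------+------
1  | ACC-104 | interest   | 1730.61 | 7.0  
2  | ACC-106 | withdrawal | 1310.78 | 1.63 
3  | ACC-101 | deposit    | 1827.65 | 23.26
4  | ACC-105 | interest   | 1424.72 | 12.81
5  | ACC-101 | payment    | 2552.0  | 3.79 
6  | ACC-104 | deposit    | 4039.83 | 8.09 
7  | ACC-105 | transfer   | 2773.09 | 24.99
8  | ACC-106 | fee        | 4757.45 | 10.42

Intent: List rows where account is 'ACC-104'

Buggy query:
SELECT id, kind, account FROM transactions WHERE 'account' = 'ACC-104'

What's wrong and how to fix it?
Bug: Single quotes denote string literals in SQL; the column name is being compared as a constant string

Fix: Reference the column as account without single quotes

Corrected query:
SELECT id, kind, account FROM transactions WHERE account = 'ACC-104'

Result:
id | kind     | account
---+----------+--------
1  | interest | ACC-104
6  | deposit  | ACC-104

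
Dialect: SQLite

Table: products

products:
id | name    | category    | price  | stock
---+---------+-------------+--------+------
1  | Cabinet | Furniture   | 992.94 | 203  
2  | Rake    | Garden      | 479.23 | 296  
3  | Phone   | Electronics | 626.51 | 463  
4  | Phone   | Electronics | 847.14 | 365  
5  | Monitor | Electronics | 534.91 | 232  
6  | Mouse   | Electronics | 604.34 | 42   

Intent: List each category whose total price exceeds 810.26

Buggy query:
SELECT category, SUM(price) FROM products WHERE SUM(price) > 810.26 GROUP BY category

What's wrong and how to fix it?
Bug: SUM(price) is an aggregate, but WHERE filters rows before aggregation

Fix: Move the aggregate condition to a HAVING clause

Corrected query:
SELECT category, SUM(price) FROM products GROUP BY category HAVING SUM(price) > 810.26

Result:
category    | SUM(price)
------------+-----------
Electronics | 2612.9    
Furniture   | 992.94    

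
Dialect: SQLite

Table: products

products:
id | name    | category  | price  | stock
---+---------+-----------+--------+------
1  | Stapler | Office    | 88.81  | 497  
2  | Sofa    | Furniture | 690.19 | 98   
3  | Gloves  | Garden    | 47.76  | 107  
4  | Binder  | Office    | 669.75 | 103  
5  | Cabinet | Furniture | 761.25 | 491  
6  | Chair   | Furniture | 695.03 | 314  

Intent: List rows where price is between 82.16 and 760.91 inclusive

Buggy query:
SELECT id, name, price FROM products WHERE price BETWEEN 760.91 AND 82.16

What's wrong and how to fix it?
Bug: The bounds are reversed; BETWEEN a AND b requires a <= b to match anything

Fix: Write BETWEEN 82.16 AND 760.91

Corrected query:
SELECT id, name, price FROM products WHERE price BETWEEN 82.16 AND 760.91

Result:
id | name    | price 
---+---------+-------
1  | Stapler | 88.81 
2  | Sofa    | 690.19
4  | Binder  | 669.75
6  | Chair   | 695.03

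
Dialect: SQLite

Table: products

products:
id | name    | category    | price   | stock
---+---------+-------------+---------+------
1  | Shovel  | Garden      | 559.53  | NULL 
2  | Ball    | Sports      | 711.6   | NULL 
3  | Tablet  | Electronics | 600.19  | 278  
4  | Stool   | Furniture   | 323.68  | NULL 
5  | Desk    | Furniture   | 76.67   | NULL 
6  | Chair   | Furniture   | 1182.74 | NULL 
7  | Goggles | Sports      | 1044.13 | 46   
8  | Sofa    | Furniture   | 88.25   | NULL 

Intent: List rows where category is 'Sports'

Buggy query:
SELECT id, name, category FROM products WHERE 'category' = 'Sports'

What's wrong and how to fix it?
Bug: 'category' in single quotes is a string literal, not the column; the comparison is literal-vs-literal and never true

Fix: Reference the column as category without single quotes

Corrected query:
SELECT id, name, category FROM products WHERE category = 'Sports'

Result:
id | name    | category
---+---------+---------
2  | Ball    | Sports  
7  | Goggles | Sports  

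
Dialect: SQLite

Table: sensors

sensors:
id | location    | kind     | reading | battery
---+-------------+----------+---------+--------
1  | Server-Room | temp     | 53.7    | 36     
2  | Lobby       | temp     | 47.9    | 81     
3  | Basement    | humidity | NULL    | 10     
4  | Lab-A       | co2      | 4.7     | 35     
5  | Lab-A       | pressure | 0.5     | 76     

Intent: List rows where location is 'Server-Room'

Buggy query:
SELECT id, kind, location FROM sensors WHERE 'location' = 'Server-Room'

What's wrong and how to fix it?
Bug: Single quotes denote string literals in SQL; the column name is being compared as a constant string

Fix: Reference the column as location without single quotes

Corrected query:
SELECT id, kind, location FROM sensors WHERE location = 'Server-Room'

Result:
id | kind | location   
---+------+------------
1  | temp | Server-Room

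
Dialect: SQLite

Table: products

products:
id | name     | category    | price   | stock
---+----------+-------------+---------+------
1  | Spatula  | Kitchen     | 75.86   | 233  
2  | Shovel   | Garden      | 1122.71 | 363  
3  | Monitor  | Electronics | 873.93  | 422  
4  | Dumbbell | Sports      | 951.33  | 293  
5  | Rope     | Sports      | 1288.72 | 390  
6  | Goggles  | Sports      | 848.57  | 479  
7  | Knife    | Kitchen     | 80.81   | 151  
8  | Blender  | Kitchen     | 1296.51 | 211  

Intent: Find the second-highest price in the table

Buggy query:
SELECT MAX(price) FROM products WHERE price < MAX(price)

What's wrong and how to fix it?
Bug: The inner MAX is an aggregate inside WHERE, which is not allowed

Fix: Put the inner MAX in a scalar subquery

Corrected query:
SELECT MAX(price) FROM products WHERE price < (SELECT MAX(price) FROM products)

Result:
MAX(price)
----------
1288.72   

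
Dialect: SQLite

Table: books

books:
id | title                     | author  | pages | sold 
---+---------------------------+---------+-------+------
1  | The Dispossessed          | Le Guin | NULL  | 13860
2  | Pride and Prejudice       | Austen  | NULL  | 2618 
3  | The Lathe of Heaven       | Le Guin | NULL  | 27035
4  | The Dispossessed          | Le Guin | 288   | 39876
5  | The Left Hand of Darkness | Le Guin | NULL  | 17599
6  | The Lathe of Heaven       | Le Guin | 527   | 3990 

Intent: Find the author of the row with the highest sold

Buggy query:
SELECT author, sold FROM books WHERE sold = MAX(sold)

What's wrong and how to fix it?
Bug: MAX(sold) is an aggregate and cannot be used directly in WHERE

Fix: Use a subquery: WHERE sold = (SELECT MAX(sold) FROM books)

Corrected query:
SELECT author, sold FROM books WHERE sold = (SELECT MAX(sold) FROM books)

Result:
author  | sold 
--------+------
Le Guin | 39876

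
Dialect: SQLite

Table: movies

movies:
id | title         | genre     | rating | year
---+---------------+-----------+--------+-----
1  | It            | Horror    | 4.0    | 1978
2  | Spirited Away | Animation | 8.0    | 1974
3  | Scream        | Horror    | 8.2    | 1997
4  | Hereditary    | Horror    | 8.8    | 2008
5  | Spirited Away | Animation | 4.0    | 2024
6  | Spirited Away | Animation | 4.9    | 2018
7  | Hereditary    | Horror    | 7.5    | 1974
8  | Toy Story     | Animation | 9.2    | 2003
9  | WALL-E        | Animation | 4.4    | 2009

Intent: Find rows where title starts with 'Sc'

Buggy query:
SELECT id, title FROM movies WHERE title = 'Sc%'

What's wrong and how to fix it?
Bug: Wildcards only work with LIKE; '=' treats '%' as a literal character

Fix: Use LIKE for wildcard pattern matching

Corrected query:
SELECT id, title FROM movies WHERE title LIKE 'Sc%'

Result:
id | title 
---+-------
3  | Scream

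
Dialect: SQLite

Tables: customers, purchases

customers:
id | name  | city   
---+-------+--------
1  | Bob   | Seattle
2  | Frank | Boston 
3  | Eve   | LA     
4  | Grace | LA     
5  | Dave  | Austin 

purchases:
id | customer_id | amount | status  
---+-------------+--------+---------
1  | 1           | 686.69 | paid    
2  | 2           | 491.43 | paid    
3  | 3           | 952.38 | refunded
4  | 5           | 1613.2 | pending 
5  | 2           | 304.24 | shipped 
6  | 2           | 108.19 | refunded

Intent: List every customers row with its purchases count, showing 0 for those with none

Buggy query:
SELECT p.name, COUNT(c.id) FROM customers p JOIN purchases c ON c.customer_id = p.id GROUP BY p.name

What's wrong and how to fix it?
Bug: An inner join excludes parents with zero children

Fix: Use LEFT JOIN so parents without children still appear (COUNT(c.id) gives 0)

Corrected query:
SELECT p.name, COUNT(c.id) FROM customers p LEFT JOIN purchases c ON c.customer_id = p.id GROUP BY p.name

Result:
name  | COUNT(c.id)
------+------------
Bob   | 1          
Dave  | 1          
Eve   | 1          
Frank | 3          
Grace | 0          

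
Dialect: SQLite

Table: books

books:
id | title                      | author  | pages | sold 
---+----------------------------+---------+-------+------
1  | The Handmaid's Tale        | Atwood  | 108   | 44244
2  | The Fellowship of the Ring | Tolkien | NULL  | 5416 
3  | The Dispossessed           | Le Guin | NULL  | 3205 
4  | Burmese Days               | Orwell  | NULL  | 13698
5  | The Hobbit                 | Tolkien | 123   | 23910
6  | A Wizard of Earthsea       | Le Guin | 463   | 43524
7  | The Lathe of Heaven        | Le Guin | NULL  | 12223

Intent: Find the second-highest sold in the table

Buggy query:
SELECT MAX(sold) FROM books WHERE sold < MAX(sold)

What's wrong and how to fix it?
Bug: MAX(sold) on the right of the comparison is an aggregate-in-WHERE error

Fix: Put the inner MAX in a scalar subquery

Corrected query:
SELECT MAX(sold) FROM books WHERE sold < (SELECT MAX(sold) FROM books)

Result:
MAX(sold)
---------
43524    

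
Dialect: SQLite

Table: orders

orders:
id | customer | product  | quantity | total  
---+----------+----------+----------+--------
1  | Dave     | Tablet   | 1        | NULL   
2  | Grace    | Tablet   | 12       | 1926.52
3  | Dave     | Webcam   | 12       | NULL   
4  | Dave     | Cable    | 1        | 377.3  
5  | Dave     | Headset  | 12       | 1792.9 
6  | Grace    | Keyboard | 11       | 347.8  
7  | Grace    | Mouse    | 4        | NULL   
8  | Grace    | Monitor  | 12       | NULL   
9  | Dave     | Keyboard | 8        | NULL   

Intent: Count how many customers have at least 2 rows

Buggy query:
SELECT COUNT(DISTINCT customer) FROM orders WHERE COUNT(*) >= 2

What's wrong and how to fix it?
Bug: WHERE filters individual rows, not groups, so a group-level COUNT is invalid there

Fix: Use a subquery that GROUPs and filters with HAVING, then count its rows

Corrected query:
SELECT COUNT(*) FROM (SELECT customer FROM orders GROUP BY customer HAVING COUNT(*) >= 2)

Result:
COUNT(*)
--------
2       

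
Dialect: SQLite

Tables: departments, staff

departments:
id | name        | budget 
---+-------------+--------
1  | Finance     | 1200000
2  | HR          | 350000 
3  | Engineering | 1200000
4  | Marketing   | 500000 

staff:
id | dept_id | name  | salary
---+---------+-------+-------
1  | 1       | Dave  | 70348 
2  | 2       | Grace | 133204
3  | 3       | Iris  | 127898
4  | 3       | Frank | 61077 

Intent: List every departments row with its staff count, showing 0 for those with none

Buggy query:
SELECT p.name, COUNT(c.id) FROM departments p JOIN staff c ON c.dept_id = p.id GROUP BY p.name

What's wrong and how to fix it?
Bug: INNER JOIN drops departments rows that have no matching staff rows

Fix: Use LEFT JOIN so parents without children still appear (COUNT(c.id) gives 0)

Corrected query:
SELECT p.name, COUNT(c.id) FROM departments p LEFT JOIN staff c ON c.dept_id = p.id GROUP BY p.name

Result:
name        | COUNT(c.id)
------------+------------
Engineering | 2          
Finance     | 1          
HR          | 1          
Marketing   | 0          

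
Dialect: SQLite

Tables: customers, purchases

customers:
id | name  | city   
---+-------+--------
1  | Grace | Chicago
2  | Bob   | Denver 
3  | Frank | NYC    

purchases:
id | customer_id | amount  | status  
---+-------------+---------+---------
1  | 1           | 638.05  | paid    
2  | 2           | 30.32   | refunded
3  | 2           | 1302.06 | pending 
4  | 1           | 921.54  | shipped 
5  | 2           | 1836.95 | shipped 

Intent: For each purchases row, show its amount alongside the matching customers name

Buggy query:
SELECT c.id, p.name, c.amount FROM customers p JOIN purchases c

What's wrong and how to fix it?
Bug: Missing join condition: each purchases row is matched to all customers rows instead of just its own

Fix: Specify the join condition linking the foreign key to the parent id

Corrected query:
SELECT c.id, p.name, c.amount FROM customers p JOIN purchases c ON c.customer_id = p.id

Result:
id | name  | amount 
---+-------+--------
1  | Grace | 638.05 
2  | Bob   | 30.32  
3  | Bob   | 1302.06
4  | Grace | 921.54 
5  | Bob   | 1836.95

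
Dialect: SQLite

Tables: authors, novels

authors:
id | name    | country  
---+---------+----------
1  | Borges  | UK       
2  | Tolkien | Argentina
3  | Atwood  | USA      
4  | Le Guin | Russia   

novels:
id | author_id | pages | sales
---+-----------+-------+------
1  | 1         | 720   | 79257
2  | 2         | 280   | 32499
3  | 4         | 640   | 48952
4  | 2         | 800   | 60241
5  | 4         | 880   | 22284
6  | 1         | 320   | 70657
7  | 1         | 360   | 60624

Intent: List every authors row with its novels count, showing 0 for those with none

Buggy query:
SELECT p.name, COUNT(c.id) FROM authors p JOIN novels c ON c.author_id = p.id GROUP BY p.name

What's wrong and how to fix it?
Bug: INNER JOIN drops authors rows that have no matching novels rows

Fix: Switch to LEFT JOIN to retain unmatched parent rows

Corrected query:
SELECT p.name, COUNT(c.id) FROM authors p LEFT JOIN novels c ON c.author_id = p.id GROUP BY p.name

Result:
name    | COUNT(c.id)
--------+------------
Atwood  | 0          
Borges  | 3          
Le Guin | 2          
Tolkien | 2          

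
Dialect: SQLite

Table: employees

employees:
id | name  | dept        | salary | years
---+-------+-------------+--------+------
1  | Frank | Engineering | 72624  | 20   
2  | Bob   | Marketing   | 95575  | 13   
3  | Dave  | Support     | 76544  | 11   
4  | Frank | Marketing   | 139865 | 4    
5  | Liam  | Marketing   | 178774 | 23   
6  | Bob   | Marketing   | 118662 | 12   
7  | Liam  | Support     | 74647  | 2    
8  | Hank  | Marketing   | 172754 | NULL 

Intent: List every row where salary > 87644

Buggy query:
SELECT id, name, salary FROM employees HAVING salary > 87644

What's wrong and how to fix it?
Bug: HAVING filters the output of aggregation, but this query has no GROUP BY and no aggregate functions, so SQLite rejects it (HAVING clause on a non-aggregate query); the condition here is per row

Fix: Use WHERE for row-level filtering

Corrected query:
SELECT id, name, salary FROM employees WHERE salary > 87644

Result:
id | name  | salary
---+-------+-------
2  | Bob   | 95575 
4  | Frank | 139865
5  | Liam  | 178774
6  | Bob   | 118662
8  | Hank  | 172754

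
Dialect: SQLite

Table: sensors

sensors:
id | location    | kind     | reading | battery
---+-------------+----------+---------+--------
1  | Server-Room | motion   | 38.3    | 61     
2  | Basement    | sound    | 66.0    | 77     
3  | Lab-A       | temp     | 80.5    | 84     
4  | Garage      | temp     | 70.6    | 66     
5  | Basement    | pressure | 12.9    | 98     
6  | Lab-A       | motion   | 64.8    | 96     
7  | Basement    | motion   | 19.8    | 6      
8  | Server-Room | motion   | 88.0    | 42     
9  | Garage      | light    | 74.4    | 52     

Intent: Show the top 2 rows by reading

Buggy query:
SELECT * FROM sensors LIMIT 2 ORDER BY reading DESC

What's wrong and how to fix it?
Bug: LIMIT must come after ORDER BY

Fix: Swap the clauses: ORDER BY first, then LIMIT

Corrected query:
SELECT * FROM sensors ORDER BY reading DESC LIMIT 2

Result:
id | location    | kind   | reading | battery
---+-------------+--------+---------+--------
8  | Server-Room | motion | 88      | 42     
3  | Lab-A       | temp   | 80.5    | 84     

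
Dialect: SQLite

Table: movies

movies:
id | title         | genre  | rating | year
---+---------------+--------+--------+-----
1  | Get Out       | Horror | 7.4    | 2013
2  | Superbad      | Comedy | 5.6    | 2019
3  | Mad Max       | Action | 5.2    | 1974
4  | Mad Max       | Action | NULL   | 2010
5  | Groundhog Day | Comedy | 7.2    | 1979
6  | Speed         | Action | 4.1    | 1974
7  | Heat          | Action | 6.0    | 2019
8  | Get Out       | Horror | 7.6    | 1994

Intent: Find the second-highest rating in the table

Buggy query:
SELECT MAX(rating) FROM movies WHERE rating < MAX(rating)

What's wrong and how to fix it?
Bug: The inner MAX is an aggregate inside WHERE, which is not allowed

Fix: Put the inner MAX in a scalar subquery

Corrected query:
SELECT MAX(rating) FROM movies WHERE rating < (SELECT MAX(rating) FROM movies)

Result:
MAX(rating)
-----------
7.4        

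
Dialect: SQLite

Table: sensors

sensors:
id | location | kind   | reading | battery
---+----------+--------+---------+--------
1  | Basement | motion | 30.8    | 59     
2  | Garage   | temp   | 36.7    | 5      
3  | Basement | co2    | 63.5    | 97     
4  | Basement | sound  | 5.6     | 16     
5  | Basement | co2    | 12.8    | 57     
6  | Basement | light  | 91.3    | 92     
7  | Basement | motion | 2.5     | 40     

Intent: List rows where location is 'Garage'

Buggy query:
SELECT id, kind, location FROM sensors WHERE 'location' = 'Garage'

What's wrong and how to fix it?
Bug: 'location' in single quotes is a string literal, not the column; the comparison is literal-vs-literal and never true

Fix: Remove the quotes around the column name (or use double quotes for an identifier)

Corrected query:
SELECT id, kind, location FROM sensors WHERE location = 'Garage'

Result:
id | kind | location
---+------+---------
2  | temp | Garage  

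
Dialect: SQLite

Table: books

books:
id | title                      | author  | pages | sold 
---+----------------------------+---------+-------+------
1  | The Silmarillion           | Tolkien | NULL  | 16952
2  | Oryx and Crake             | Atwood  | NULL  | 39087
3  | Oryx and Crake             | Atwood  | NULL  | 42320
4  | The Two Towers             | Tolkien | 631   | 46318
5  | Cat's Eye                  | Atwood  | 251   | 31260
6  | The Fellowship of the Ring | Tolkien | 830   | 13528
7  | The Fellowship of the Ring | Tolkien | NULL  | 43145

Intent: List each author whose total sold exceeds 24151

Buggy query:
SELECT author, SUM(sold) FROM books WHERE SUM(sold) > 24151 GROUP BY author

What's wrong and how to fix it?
Bug: WHERE runs before GROUP BY, so aggregates aren't available there

Fix: Move the aggregate condition to a HAVING clause

Corrected query:
SELECT author, SUM(sold) FROM books GROUP BY author HAVING SUM(sold) > 24151

Result:
author  | SUM(sold)
--------+----------
Atwood  | 112667   
Tolkien | 119943   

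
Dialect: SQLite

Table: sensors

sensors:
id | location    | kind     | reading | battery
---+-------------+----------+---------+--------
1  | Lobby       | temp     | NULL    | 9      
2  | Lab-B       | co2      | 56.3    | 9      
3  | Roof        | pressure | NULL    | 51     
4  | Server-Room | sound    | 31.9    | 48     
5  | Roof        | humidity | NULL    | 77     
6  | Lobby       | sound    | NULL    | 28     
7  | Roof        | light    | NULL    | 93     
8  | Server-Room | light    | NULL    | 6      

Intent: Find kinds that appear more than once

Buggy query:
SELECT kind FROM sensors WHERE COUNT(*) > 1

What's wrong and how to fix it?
Bug: COUNT(*) is an aggregate and cannot be used in WHERE

Fix: Group first, then use HAVING for the count condition

Corrected query:
SELECT kind FROM sensors GROUP BY kind HAVING COUNT(*) > 1

Result:
kind 
-----
light
sound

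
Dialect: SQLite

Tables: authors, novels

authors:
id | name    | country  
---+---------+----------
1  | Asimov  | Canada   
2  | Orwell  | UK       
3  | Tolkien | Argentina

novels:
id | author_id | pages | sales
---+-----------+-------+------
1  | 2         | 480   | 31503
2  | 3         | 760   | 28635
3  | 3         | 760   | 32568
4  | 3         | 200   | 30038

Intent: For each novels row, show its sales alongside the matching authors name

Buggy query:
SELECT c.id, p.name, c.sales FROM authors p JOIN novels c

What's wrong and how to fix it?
Bug: Missing join condition: each novels row is matched to all authors rows instead of just its own

Fix: Specify the join condition linking the foreign key to the parent id

Corrected query:
SELECT c.id, p.name, c.sales FROM authors p JOIN novels c ON c.author_id = p.id

Result:
id | name    | sales
---+---------+------
1  | Orwell  | 31503
2  | Tolkien | 28635
3  | Tolkien | 32568
4  | Tolkien | 30038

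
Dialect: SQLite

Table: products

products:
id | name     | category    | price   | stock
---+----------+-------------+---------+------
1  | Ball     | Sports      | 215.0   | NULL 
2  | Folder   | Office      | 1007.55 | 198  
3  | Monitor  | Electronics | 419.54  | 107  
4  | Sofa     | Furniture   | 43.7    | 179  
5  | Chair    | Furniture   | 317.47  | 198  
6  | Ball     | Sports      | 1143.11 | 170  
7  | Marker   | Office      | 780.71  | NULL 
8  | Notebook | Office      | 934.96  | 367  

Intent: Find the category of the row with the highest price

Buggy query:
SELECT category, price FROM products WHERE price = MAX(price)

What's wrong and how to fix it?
Bug: WHERE is evaluated per row; an aggregate over the whole table isn't defined there

Fix: Use a subquery: WHERE price = (SELECT MAX(price) FROM products)

Corrected query:
SELECT category, price FROM products WHERE price = (SELECT MAX(price) FROM products)

Result:
category | price  
---------+--------
Sports   | 1143.11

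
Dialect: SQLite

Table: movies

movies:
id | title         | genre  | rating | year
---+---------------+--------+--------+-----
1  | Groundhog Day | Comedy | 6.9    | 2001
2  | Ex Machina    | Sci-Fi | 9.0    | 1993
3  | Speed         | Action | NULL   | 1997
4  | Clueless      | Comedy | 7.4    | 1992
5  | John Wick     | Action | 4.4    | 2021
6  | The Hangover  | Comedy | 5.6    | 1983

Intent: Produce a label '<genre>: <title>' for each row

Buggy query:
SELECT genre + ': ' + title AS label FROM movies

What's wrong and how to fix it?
Bug: '+' is numeric addition; on text columns SQLite converts them to 0 instead of concatenating

Fix: Use the || operator for string concatenation

Corrected query:
SELECT genre || ': ' || title AS label FROM movies

Result:
label                
---------------------
Comedy: Groundhog Day
Sci-Fi: Ex Machina   
Action: Speed        
Comedy: Clueless     
Action: John Wick    
Comedy: The Hangover 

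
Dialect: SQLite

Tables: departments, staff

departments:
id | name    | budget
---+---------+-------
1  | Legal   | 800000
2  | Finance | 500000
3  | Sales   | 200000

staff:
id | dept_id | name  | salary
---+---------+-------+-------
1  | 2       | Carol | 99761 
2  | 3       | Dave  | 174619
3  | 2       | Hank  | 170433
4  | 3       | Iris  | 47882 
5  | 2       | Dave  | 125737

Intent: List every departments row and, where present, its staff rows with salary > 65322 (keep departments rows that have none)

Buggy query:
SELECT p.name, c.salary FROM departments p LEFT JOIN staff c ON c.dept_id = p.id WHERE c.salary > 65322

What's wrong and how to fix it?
Bug: Filtering c.salary in WHERE discards the NULL rows produced by LEFT JOIN, turning it into an inner join

Fix: Put 'c.salary > 65322' in the JOIN's ON clause instead of WHERE

Corrected query:
SELECT p.name, c.salary FROM departments p LEFT JOIN staff c ON c.dept_id = p.id AND c.salary > 65322

Result:
name    | salary
--------+-------
Legal   | NULL  
Finance | 99761 
Finance | 125737
Finance | 170433
Sales   | 174619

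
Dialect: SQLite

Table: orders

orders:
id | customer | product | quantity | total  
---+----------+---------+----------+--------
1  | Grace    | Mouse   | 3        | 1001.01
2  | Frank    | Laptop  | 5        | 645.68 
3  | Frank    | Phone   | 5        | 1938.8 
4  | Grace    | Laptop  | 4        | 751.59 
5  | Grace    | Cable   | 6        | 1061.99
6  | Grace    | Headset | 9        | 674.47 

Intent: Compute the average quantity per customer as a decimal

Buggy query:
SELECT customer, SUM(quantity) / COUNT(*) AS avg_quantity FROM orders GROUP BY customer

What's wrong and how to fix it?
Bug: Both operands are integers, so '/' performs integer division and truncates

Fix: Multiply by 1.0 (or CAST to REAL) to force floating-point division

Corrected query:
SELECT customer, SUM(quantity) * 1.0 / COUNT(*) AS avg_quantity FROM orders GROUP BY customer

Result:
customer | avg_quantity
---------+-------------
Frank    | 5           
Grace    | 5.5         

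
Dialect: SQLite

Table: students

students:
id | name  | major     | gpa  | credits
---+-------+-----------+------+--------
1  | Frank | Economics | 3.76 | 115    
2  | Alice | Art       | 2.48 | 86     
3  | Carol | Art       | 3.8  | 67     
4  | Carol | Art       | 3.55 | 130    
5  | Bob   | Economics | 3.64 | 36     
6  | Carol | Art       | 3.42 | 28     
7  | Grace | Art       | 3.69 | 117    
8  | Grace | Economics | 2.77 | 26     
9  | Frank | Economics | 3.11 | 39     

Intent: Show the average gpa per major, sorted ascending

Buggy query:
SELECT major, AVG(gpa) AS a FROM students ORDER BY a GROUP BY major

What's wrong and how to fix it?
Bug: ORDER BY appears before GROUP BY; SQL clause order requires GROUP BY first

Fix: Reorder: SELECT … FROM … GROUP BY … ORDER BY …

Corrected query:
SELECT major, AVG(gpa) AS a FROM students GROUP BY major ORDER BY a

Result:
major     | a    
----------+------
Economics | 3.32 
Art       | 3.388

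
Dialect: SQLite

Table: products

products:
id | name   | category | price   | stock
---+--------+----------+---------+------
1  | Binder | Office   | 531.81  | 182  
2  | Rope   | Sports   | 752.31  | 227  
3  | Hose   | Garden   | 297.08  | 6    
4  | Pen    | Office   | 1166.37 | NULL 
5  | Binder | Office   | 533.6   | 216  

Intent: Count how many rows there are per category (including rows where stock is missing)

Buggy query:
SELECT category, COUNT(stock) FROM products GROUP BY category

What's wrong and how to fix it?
Bug: COUNT(stock) skips NULLs, so groups with missing stock are undercounted

Fix: Use COUNT(*) to count all rows regardless of NULL

Corrected query:
SELECT category, COUNT(*) FROM products GROUP BY category

Result:
category | COUNT(*)
---------+---------
Garden   | 1       
Office   | 3       
Sports   | 1       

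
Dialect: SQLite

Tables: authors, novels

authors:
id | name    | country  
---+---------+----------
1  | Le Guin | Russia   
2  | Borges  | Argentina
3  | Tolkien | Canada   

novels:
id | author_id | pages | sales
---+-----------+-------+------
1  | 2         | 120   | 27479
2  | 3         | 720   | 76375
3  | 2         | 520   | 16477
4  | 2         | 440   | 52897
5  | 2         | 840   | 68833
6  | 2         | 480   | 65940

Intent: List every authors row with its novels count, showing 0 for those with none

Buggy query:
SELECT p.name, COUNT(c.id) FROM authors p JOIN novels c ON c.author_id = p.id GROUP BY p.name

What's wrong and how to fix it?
Bug: An inner join excludes parents with zero children

Fix: Use LEFT JOIN so parents without children still appear (COUNT(c.id) gives 0)

Corrected query:
SELECT p.name, COUNT(c.id) FROM authors p LEFT JOIN novels c ON c.author_id = p.id GROUP BY p.name

Result:
name    | COUNT(c.id)
--------+------------
Borges  | 5          
Le Guin | 0          
Tolkien | 1          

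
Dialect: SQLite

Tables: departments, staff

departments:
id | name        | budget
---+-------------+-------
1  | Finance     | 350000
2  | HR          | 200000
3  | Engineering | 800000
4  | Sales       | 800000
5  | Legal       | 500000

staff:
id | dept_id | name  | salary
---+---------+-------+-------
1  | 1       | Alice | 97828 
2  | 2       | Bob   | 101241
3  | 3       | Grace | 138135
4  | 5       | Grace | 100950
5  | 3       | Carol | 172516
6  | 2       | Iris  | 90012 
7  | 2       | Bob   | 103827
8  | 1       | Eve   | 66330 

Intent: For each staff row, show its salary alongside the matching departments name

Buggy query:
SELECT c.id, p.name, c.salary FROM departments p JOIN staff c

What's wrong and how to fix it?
Bug: JOIN with no ON clause produces a cartesian product; every staff row pairs with every departments row

Fix: Add ON c.dept_id = p.id to the JOIN

Corrected query:
SELECT c.id, p.name, c.salary FROM departments p JOIN staff c ON c.dept_id = p.id

Result:
id | name        | salary
---+-------------+-------
1  | Finance     | 97828 
2  | HR          | 101241
3  | Engineering | 138135
4  | Legal       | 100950
5  | Engineering | 172516
6  | HR          | 90012 
7  | HR          | 103827
8  | Finance     | 66330 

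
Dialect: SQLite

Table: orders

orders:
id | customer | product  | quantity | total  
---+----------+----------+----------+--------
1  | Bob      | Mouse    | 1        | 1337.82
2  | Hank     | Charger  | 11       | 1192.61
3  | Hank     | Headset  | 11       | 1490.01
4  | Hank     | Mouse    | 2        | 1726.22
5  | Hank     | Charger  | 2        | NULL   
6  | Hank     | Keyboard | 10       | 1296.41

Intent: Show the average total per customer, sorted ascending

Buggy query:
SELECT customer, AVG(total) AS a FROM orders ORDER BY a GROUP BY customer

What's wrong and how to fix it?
Bug: GROUP BY must precede ORDER BY

Fix: Move ORDER BY to the end, after GROUP BY

Corrected query:
SELECT customer, AVG(total) AS a FROM orders GROUP BY customer ORDER BY a

Result:
customer | a        
---------+----------
Bob      | 1337.82  
Hank     | 1426.3125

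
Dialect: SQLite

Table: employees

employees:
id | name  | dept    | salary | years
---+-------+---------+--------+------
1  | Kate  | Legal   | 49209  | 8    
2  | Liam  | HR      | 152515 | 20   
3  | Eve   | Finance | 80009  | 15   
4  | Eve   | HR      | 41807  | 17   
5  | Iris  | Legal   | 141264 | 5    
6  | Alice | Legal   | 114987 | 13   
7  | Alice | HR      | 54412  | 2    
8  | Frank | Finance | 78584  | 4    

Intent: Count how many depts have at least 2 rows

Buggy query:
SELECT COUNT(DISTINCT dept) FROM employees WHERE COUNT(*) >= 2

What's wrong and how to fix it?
Bug: WHERE filters individual rows, not groups, so a group-level COUNT is invalid there

Fix: Use a subquery that GROUPs and filters with HAVING, then count its rows

Corrected query:
SELECT COUNT(*) FROM (SELECT dept FROM employees GROUP BY dept HAVING COUNT(*) >= 2)

Result:
COUNT(*)
--------
3       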